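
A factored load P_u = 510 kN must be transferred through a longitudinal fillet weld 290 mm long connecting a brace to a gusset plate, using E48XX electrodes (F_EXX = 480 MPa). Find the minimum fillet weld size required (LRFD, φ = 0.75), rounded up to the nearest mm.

Total weld length L = 290 mm.
Required throat t_e = P_u / (φ × 0.6 F_EXX × L) = 510 / (0.75 × 0.6 × 480 × 290 × 10⁻³) = 8.142 mm.
Required leg w = t_e / 0.707 = 11.52 mm → use 12 mm.

w = 12 mm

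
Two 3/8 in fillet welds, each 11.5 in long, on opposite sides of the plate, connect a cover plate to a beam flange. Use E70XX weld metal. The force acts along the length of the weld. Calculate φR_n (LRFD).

E70XX → F_EXX = 70 ksi.
Effective throat t_e = 0.707 × 0.375 = 0.2651 in.
Total length L = 23 in; A_we = 0.2651 × 23 = 6.098 in².
F_nw = 0.6 F_EXX = 0.6 × 70 = 42 ksi.
φR_n = 0.75 × 42 × 6.098 = 192.1 kip.

φR_n ≈ 192 kip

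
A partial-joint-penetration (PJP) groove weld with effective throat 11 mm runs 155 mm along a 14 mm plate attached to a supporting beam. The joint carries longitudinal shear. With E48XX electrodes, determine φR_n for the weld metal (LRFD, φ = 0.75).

φR_n ≈ 368 kN

E48XX → F_EXX = 480 MPa.
Effective throat (given) t_e = 11 mm.
A_we = 11 × 155 = 1705 mm².
F_nw = 0.6 F_EXX = 288 MPa.
φR_n = 0.75 × 288 × 1705 × 10⁻³ = 368.3 kN.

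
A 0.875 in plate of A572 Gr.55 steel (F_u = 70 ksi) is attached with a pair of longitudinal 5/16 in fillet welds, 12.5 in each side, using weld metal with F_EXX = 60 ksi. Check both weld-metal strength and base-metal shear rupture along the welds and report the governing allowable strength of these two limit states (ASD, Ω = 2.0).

t_e = 0.707 × 0.3125 = 0.2209 in; L = 25 in.
Weld metal: R_n/Ω = (1/2.0) × 0.6 × 60 × 0.2209 × 25 = 99.42 kip.
Base metal (shear rupture): R_n/Ω = (1/2.0) × 0.6 × 70 × 0.875 × 25 = 459.4 kip.
Governing: weld metal.

R_n/Ω ≈ 99.4 kip (weld metal governs)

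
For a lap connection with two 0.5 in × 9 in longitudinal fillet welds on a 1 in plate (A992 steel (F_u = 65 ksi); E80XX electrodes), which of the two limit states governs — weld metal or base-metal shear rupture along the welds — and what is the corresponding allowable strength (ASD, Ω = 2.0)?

E80XX → F_EXX = 80 ksi.
t_e = 0.707 × 0.5 = 0.3535 in; L = 18 in.
Weld metal: R_n/Ω = (1/2.0) × 0.6 × 80 × 0.3535 × 18 = 152.7 kip.
Base metal (shear rupture): R_n/Ω = (1/2.0) × 0.6 × 65 × 1 × 18 = 351 kip.
Governing: weld metal.

R_n/Ω ≈ 153 kip (weld metal governs)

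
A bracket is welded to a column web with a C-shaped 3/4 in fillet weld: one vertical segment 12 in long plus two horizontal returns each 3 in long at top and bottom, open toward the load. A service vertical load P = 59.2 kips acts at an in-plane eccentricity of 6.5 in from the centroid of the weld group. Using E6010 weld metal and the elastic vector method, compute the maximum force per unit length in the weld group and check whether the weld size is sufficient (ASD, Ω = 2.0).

f_max ≈ 8.52 kip/in; adequate

E60XX → F_EXX = 60 ksi.
Total weld length L_w = 18 in. Treat welds as unit-width lines.
Centroid: x̄ = 2×3×1.5 / 18 = 0.5 in from the vertical weld.
Polar moment about centroid: J = I_x + I_y = [12³/12 + 2×3×6²] + [12×0.5² + 2(3³/12 + 3×1²)] = 373.5 in³.
Direct shear f_v = P/L_w = 59.2 / 18 = 3.289 kip/in (vertical).
Torsion M = P·e = 59.2 × 6.5 = 384.8 kip·in.
Critical point at (x, y) = (2.5, 6) from centroid. f_tx = M·y/J = 6.182 kip/in; f_ty = M·x/J = 2.576 kip/in.
Resultant f_max = √[f_tx² + (f_v + f_ty)²] = √[6.182² + (3.289 + 2.576)²] = 8.521 kip/in.
Capacity per unit length: r_n/Ω = (1/2.0) × 0.6 × 60 × (0.707 × 0.75) = 9.544 kip/in.
8.521 ≤ 9.544 → adequate.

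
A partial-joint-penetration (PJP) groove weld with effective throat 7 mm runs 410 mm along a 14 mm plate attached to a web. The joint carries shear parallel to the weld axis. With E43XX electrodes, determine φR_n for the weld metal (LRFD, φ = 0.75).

φR_n ≈ 555 kN

E43XX → F_EXX = 430 MPa.
Effective throat (given) t_e = 7 mm.
A_we = 7 × 410 = 2870 mm².
F_nw = 0.6 F_EXX = 258 MPa.
φR_n = 0.75 × 258 × 2870 × 10⁻³ = 555.3 kN.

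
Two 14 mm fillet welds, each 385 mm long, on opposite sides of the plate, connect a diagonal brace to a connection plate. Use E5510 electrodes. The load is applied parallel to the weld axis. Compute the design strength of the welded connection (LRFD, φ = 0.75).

E55XX → F_EXX = 550 MPa.
Effective throat t_e = 0.707 × 14 = 9.898 mm.
Total length L = 770 mm; A_we = 9.898 × 770 = 7621 mm².
F_nw = 0.6 F_EXX = 0.6 × 550 = 330 MPa.
φR_n = 0.75 × 330 × 7621 × 10⁻³ = 1886 kN.

φR_n ≈ 1890 kN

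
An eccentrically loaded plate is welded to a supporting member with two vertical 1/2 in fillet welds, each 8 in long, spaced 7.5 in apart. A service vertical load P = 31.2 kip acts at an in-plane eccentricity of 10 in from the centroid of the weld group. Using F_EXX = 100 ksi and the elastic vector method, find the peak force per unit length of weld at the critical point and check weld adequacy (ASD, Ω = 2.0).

Total weld length L_w = 16 in. Treat welds as unit-width lines.
Polar moment about centroid: J = 2[d³/12 + d(b/2)²] = 2[8³/12 + 8×3.75²] = 310.3 in³.
Direct shear f_v = P/L_w = 31.2 / 16 = 1.95 kip/in (vertical).
Torsion M = P·e = 31.2 × 10 = 312 kip·in.
Critical point at (x, y) = (3.75, 4) from centroid. f_tx = M·y/J = 4.021 kip/in; f_ty = M·x/J = 3.77 kip/in.
Resultant f_max = √[f_tx² + (f_v + f_ty)²] = √[4.021² + (1.95 + 3.77)²] = 6.992 kip/in.
Capacity per unit length: r_n/Ω = (1/2.0) × 0.6 × 100 × (0.707 × 0.5) = 10.6 kip/in.
6.992 ≤ 10.6 → adequate.

f_max ≈ 6.99 kip/in; adequate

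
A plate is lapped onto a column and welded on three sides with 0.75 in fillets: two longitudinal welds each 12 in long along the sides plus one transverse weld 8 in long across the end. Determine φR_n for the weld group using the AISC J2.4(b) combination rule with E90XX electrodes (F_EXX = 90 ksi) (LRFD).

t_e = 0.707 × 0.75 = 0.5302 in.
R_nwl = 0.6 × 90 × 0.5302 × 24 = 687.2 kips (longitudinal, 2 welds).
R_nwt = 0.6 × 90 × 0.5302 × 8 = 229.1 kips (transverse, base value).
(i) R_nwl + R_nwt = 916.3 kips; (ii) 0.85 R_nwl + 1.5 R_nwt = 927.7 kips.
R_n = max = 927.7 kips [governs: (ii)]; φR_n = 695.8 kips.

φR_n ≈ 696 kips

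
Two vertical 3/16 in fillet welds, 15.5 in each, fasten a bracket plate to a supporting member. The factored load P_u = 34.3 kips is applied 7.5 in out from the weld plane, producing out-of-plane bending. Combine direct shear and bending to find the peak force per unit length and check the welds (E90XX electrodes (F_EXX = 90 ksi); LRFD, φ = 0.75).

f_max ≈ 3.4 kip/in; adequate

L_w = 2 × 15.5 = 31 in; section modulus (unit throat) S = 2 × L²/6 = 80.08 in².
Direct shear f_v = P/L_w = 34.3/31 = 1.106 kip/in.
Moment M = P × e = 34.3 × 7.5 = 257.25 kip·in; bending f_b = M/S = 3.212 kip/in.
f_max = √(f_v² + f_b²) = √(1.106² + 3.212²) = 3.397 kip/in.
φr_n = 0.75 × 0.6 × 90 × (0.707 × 0.1875) = 5.369 kip/in → adequate.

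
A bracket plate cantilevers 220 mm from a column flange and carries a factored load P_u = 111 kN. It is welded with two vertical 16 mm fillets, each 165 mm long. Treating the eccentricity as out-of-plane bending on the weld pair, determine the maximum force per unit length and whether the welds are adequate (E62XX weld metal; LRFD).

f_max ≈ 2710 N/mm; adequate

E62XX → F_EXX = 620 MPa.
L_w = 2 × 165 = 330 mm; section modulus (unit throat) S = 2 × L²/6 = 9075 mm².
Direct shear f_v = P/L_w = 111×10³/330 = 336.4 N/mm.
Moment M = P × e = 111×10³ × 220 = 24420000 N·mm; bending f_b = M/S = 2691 N/mm.
f_max = √(f_v² + f_b²) = √(336.4² + 2691²) = 2712 N/mm.
φr_n = 0.75 × 0.6 × 620 × (0.707 × 16) = 3156 N/mm → adequate.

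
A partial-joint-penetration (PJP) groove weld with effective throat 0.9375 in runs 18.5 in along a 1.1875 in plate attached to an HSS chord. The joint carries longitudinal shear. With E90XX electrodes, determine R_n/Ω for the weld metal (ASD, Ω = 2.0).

E90XX → F_EXX = 90 ksi.
Effective throat (given) t_e = 0.9375 in.
A_we = 0.9375 × 18.5 = 17.34 in².
F_nw = 0.6 F_EXX = 54 ksi.
R_n/Ω = (54 × 17.34) / 2.0 = 468.3 kips.

R_n/Ω ≈ 468 kips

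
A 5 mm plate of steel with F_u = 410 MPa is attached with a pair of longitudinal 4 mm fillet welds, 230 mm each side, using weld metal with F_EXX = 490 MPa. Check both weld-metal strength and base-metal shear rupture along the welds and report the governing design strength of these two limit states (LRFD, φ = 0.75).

φR_n ≈ 287 kN (weld metal governs)

t_e = 0.707 × 4 = 2.828 mm; L = 460 mm.
Weld metal: φR_n = 0.75 × 0.6 × 490 × 2.828 × 460 × 10⁻³ = 286.8 kN.
Base metal (shear rupture): φR_n = 0.75 × 0.6 × 410 × 5 × 460 × 10⁻³ = 424.4 kN.
Governing: weld metal.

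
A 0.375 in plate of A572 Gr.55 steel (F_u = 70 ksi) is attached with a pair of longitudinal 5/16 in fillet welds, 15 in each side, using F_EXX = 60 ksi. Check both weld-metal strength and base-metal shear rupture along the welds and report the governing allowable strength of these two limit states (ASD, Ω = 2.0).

R_n/Ω ≈ 119 kip (weld metal governs)

t_e = 0.707 × 0.3125 = 0.2209 in; L = 30 in.
Weld metal: R_n/Ω = (1/2.0) × 0.6 × 60 × 0.2209 × 30 = 119.3 kip.
Base metal (shear rupture): R_n/Ω = (1/2.0) × 0.6 × 70 × 0.375 × 30 = 236.2 kip.
Governing: weld metal.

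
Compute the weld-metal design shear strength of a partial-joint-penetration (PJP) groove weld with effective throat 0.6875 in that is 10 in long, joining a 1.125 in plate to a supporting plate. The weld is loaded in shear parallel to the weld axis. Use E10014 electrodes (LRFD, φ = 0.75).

φR_n ≈ 309 kips

E100XX → F_EXX = 100 ksi.
Effective throat (given) t_e = 0.6875 in.
A_we = 0.6875 × 10 = 6.875 in².
F_nw = 0.6 F_EXX = 60 ksi.
φR_n = 0.75 × 60 × 6.875 = 309.4 kips.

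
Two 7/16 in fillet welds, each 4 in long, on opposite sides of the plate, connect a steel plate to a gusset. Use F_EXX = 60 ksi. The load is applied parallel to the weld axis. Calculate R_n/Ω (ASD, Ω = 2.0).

Effective throat t_e = 0.707 × 0.4375 = 0.3093 in.
Total length L = 8 in; A_we = 0.3093 × 8 = 2.474 in².
F_nw = 0.6 F_EXX = 0.6 × 60 = 36 ksi.
R_n = 36 × 2.474 = 89.08 kip; R_n/Ω = 89.08/2.0 = 44.54 kip.

R_n/Ω ≈ 44.5 kip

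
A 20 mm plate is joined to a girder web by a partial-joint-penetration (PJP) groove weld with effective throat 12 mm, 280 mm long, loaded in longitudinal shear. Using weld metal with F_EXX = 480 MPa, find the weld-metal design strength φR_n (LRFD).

Effective throat (given) t_e = 12 mm.
A_we = 12 × 280 = 3360 mm².
F_nw = 0.6 F_EXX = 288 MPa.
φR_n = 0.75 × 288 × 3360 × 10⁻³ = 725.8 kN.

φR_n ≈ 726 kN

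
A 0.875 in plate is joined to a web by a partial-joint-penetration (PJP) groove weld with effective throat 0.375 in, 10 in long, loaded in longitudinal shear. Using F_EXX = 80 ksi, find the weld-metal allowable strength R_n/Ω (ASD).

R_n/Ω ≈ 90 kip

Effective throat (given) t_e = 0.375 in.
A_we = 0.375 × 10 = 3.75 in².
F_nw = 0.6 F_EXX = 48 ksi.
R_n/Ω = (48 × 3.75) / 2.0 = 90 kip.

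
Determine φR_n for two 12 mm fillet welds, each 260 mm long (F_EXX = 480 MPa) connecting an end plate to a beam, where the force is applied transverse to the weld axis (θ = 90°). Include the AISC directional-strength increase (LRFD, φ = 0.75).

t_e = 0.707 × 12 = 8.484 mm; A_we = 8.484 × 520 = 4412 mm².
Directional factor: 1.0 + 0.5 sin^1.5(90°) = 1.5.
F_nw = 0.6 × 480 × 1.5 = 432 MPa.
φR_n = 0.75 × 432 × 4412 × 10⁻³ = 1429 kN.

φR_n ≈ 1430 kN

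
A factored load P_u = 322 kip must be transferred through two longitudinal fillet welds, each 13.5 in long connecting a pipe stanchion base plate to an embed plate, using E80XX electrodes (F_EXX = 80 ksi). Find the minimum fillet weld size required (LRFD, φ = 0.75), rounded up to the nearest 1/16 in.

w = 1/2 in

Total weld length L = 27 in.
Required throat t_e = P_u / (φ × 0.6 F_EXX × L) = 322 / (0.75 × 0.6 × 80 × 27) = 0.3313 in.
Required leg w = t_e / 0.707 = 0.4686 in → use 1/2 in.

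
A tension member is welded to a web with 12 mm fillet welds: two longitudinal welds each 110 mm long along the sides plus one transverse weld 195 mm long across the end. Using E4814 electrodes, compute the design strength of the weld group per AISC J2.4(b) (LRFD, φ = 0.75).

φR_n ≈ 879 kN

E48XX → F_EXX = 480 MPa.
t_e = 0.707 × 12 = 8.484 mm.
R_nwl = 0.6 × 480 × 8.484 × 220 × 10⁻³ = 537.5 kN (longitudinal, 2 welds).
R_nwt = 0.6 × 480 × 8.484 × 195 × 10⁻³ = 476.5 kN (transverse, base value).
(i) R_nwl + R_nwt = 1014 kN; (ii) 0.85 R_nwl + 1.5 R_nwt = 1172 kN.
R_n = max = 1172 kN [governs: (ii)]; φR_n = 878.7 kN.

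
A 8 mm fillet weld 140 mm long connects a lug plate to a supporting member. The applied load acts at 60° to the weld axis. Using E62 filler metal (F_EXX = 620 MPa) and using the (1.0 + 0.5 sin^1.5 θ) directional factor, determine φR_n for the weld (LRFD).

φR_n ≈ 310 kN

t_e = 0.707 × 8 = 5.656 mm; A_we = 5.656 × 140 = 791.8 mm².
Directional factor: 1.0 + 0.5 sin^1.5(60°) = 1.403.
F_nw = 0.6 × 620 × 1.403 = 521.9 MPa.
φR_n = 0.75 × 521.9 × 791.8 × 10⁻³ = 309.9 kN.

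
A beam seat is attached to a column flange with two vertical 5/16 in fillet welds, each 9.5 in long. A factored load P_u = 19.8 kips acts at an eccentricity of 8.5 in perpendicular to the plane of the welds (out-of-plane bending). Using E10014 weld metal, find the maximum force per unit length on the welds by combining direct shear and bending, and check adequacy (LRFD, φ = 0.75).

f_max ≈ 5.69 kip/in; adequate

E100XX → F_EXX = 100 ksi.
L_w = 2 × 9.5 = 19 in; section modulus (unit throat) S = 2 × L²/6 = 30.08 in².
Direct shear f_v = P/L_w = 19.8/19 = 1.042 kip/in.
Moment M = P × e = 19.8 × 8.5 = 168.3 kip·in; bending f_b = M/S = 5.594 kip/in.
f_max = √(f_v² + f_b²) = √(1.042² + 5.594²) = 5.691 kip/in.
φr_n = 0.75 × 0.6 × 100 × (0.707 × 0.3125) = 9.942 kip/in → adequate.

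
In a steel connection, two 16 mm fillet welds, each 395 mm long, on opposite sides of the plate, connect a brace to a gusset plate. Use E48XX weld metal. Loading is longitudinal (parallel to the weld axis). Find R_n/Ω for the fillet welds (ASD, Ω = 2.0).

R_n/Ω ≈ 1290 kN

E48XX → F_EXX = 480 MPa.
Effective throat t_e = 0.707 × 16 = 11.31 mm.
Total length L = 790 mm; A_we = 11.31 × 790 = 8936 mm².
F_nw = 0.6 F_EXX = 0.6 × 480 = 288 MPa.
R_n = 288 × 8936 × 10⁻³ = 2574 kN; R_n/Ω = 2574/2.0 = 1287 kN.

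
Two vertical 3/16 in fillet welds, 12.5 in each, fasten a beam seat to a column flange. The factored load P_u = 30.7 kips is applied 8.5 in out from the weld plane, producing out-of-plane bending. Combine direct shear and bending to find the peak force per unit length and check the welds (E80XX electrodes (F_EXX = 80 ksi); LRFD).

f_max ≈ 5.16 kip/in; NOT adequate

L_w = 2 × 12.5 = 25 in; section modulus (unit throat) S = 2 × L²/6 = 52.08 in².
Direct shear f_v = P/L_w = 30.7/25 = 1.228 kip/in.
Moment M = P × e = 30.7 × 8.5 = 260.95 kip·in; bending f_b = M/S = 5.01 kip/in.
f_max = √(f_v² + f_b²) = √(1.228² + 5.01²) = 5.159 kip/in.
φr_n = 0.75 × 0.6 × 80 × (0.707 × 0.1875) = 4.772 kip/in → NOT adequate.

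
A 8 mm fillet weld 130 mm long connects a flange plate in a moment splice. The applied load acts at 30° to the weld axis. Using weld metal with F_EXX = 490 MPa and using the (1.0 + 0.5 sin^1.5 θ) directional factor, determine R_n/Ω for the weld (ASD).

t_e = 0.707 × 8 = 5.656 mm; A_we = 5.656 × 130 = 735.3 mm².
Directional factor: 1.0 + 0.5 sin^1.5(30°) = 1.177.
F_nw = 0.6 × 490 × 1.177 = 346 MPa.
R_n/Ω = (346 × 735.3) / 2.0 × 10⁻³ = 127.2 kN.

R_n/Ω ≈ 127 kN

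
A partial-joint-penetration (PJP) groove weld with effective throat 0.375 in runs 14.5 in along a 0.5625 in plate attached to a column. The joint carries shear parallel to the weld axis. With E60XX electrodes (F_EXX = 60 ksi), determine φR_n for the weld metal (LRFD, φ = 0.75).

φR_n ≈ 147 kip

Effective throat (given) t_e = 0.375 in.
A_we = 0.375 × 14.5 = 5.438 in².
F_nw = 0.6 F_EXX = 36 ksi.
φR_n = 0.75 × 36 × 5.438 = 146.8 kip.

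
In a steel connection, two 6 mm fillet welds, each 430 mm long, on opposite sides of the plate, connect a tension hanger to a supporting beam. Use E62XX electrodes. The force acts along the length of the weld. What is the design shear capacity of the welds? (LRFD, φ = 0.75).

φR_n ≈ 1020 kN

E62XX → F_EXX = 620 MPa.
Effective throat t_e = 0.707 × 6 = 4.242 mm.
Total length L = 860 mm; A_we = 4.242 × 860 = 3648 mm².
F_nw = 0.6 F_EXX = 0.6 × 620 = 372 MPa.
φR_n = 0.75 × 372 × 3648 × 10⁻³ = 1018 kN.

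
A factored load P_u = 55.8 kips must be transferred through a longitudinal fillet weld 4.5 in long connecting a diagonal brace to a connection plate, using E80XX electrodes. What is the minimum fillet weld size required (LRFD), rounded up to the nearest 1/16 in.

E80XX → F_EXX = 80 ksi.
Total weld length L = 4.5 in.
Required throat t_e = P_u / (φ × 0.6 F_EXX × L) = 55.8 / (0.75 × 0.6 × 80 × 4.5) = 0.3444 in.
Required leg w = t_e / 0.707 = 0.4872 in → use 1/2 in.

w = 1/2 in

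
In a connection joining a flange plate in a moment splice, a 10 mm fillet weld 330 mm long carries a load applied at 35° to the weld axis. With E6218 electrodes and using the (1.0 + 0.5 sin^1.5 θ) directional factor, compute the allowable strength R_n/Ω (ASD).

R_n/Ω ≈ 528 kN

E62XX → F_EXX = 620 MPa.
t_e = 0.707 × 10 = 7.07 mm; A_we = 7.07 × 330 = 2333 mm².
Directional factor: 1.0 + 0.5 sin^1.5(35°) = 1.217.
F_nw = 0.6 × 620 × 1.217 = 452.8 MPa.
R_n/Ω = (452.8 × 2333) / 2.0 × 10⁻³ = 528.2 kN.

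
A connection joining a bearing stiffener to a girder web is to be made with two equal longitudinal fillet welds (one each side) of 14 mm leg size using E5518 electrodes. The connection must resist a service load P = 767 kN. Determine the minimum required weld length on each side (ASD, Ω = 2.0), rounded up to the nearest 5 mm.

E55XX → F_EXX = 550 MPa.
Throat t_e = 0.707 × 14 = 9.898 mm.
r_n/Ω = (0.6 × 550 × 9.898) / 2.0 = 1633 N/mm = 1.633 kN/mm.
L_req = P / (r_n/Ω) = 767 / 1.633 = 469.6 mm total.
Per side: 469.6 / 2 = 234.8 mm.
Round up → use L = 235 mm on each side.

L = 235 mm on each side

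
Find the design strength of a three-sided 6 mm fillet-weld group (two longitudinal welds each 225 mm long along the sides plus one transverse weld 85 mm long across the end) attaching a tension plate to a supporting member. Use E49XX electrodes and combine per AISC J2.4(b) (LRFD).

φR_n ≈ 500 kN

E49XX → F_EXX = 490 MPa.
t_e = 0.707 × 6 = 4.242 mm.
R_nwl = 0.6 × 490 × 4.242 × 450 × 10⁻³ = 561.2 kN (longitudinal, 2 welds).
R_nwt = 0.6 × 490 × 4.242 × 85 × 10⁻³ = 106 kN (transverse, base value).
(i) R_nwl + R_nwt = 667.2 kN; (ii) 0.85 R_nwl + 1.5 R_nwt = 636 kN.
R_n = max = 667.2 kN [governs: (i)]; φR_n = 500.4 kN.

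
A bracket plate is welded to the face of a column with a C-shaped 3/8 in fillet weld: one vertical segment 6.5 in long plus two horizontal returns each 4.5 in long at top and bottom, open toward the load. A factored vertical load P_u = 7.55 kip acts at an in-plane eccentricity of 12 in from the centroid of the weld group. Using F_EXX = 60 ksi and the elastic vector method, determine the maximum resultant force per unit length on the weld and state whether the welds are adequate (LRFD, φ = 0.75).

f_max ≈ 3.07 kip/in; adequate

Total weld length L_w = 15.5 in. Treat welds as unit-width lines.
Centroid: x̄ = 2×4.5×2.25 / 15.5 = 1.306 in from the vertical weld.
Polar moment about centroid: J = I_x + I_y = [6.5³/12 + 2×4.5×3.25²] + [6.5×1.306² + 2(4.5³/12 + 4.5×0.9435²)] = 152.2 in³.
Direct shear f_v = P/L_w = 7.55 / 15.5 = 0.4871 kip/in (vertical).
Torsion M = P·e = 7.55 × 12 = 90.6 kip·in.
Critical point at (x, y) = (3.194, 3.25) from centroid. f_tx = M·y/J = 1.934 kip/in; f_ty = M·x/J = 1.9 kip/in.
Resultant f_max = √[f_tx² + (f_v + f_ty)²] = √[1.934² + (0.4871 + 1.9)²] = 3.073 kip/in.
Capacity per unit length: φr_n = 0.75 × 0.6 × 60 × (0.707 × 0.375) = 7.158 kip/in.
3.073 ≤ 7.158 → adequate.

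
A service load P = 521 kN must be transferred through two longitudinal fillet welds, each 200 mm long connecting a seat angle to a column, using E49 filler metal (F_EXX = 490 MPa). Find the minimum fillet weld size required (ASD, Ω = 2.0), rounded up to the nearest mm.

w = 13 mm

Total weld length L = 400 mm.
Required throat t_e = P × Ω / (0.6 F_EXX × L) = 521 × 2.0 / (0.6 × 490 × 400 × 10⁻³) = 8.861 mm.
Required leg w = t_e / 0.707 = 12.53 mm → use 13 mm.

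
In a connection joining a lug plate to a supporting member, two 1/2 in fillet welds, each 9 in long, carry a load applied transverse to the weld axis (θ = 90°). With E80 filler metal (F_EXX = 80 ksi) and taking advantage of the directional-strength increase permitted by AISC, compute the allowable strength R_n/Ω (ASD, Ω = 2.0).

R_n/Ω ≈ 229 kip

t_e = 0.707 × 0.5 = 0.3535 in; A_we = 0.3535 × 18 = 6.363 in².
Directional factor: 1.0 + 0.5 sin^1.5(90°) = 1.5.
F_nw = 0.6 × 80 × 1.5 = 72 ksi.
R_n/Ω = (72 × 6.363) / 2.0 = 229.1 kip.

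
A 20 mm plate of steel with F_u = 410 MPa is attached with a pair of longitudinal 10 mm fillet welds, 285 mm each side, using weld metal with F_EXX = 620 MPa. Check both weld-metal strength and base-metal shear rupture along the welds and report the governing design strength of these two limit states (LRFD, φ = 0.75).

t_e = 0.707 × 10 = 7.07 mm; L = 570 mm.
Weld metal: φR_n = 0.75 × 0.6 × 620 × 7.07 × 570 × 10⁻³ = 1124 kN.
Base metal (shear rupture): φR_n = 0.75 × 0.6 × 410 × 20 × 570 × 10⁻³ = 2103 kN.
Governing: weld metal.

φR_n ≈ 1120 kN (weld metal governs)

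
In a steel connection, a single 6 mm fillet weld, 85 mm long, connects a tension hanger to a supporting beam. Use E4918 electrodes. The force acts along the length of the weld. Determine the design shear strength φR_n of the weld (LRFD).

E49XX → F_EXX = 490 MPa.
Effective throat t_e = 0.707 × 6 = 4.242 mm.
Total length L = 85 mm; A_we = 4.242 × 85 = 360.6 mm².
F_nw = 0.6 F_EXX = 0.6 × 490 = 294 MPa.
φR_n = 0.75 × 294 × 360.6 × 10⁻³ = 79.51 kN.

φR_n ≈ 79.5 kN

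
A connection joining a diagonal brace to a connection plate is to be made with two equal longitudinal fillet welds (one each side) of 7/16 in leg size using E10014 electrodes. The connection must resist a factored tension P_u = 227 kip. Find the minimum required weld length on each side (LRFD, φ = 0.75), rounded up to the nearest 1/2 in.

E100XX → F_EXX = 100 ksi.
Throat t_e = 0.707 × 0.4375 = 0.3093 in.
φr_n = 0.75 × 0.6 × 100 × 0.3093 = 13.92 kip/in.
L_req = P_u / φr_n = 227 / 13.92 = 16.31 in total.
Per side: 16.31 / 2 = 8.154 in.
Round up → use L = 8.5 in on each side.

L = 8.5 in on each side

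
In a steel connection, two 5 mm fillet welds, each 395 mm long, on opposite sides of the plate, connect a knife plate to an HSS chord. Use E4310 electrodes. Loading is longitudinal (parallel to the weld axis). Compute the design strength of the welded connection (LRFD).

φR_n ≈ 540 kN

E43XX → F_EXX = 430 MPa.
Effective throat t_e = 0.707 × 5 = 3.535 mm.
Total length L = 790 mm; A_we = 3.535 × 790 = 2793 mm².
F_nw = 0.6 F_EXX = 0.6 × 430 = 258 MPa.
φR_n = 0.75 × 258 × 2793 × 10⁻³ = 540.4 kN.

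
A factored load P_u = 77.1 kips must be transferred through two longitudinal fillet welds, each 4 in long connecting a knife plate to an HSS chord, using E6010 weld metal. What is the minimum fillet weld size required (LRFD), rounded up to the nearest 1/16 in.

E60XX → F_EXX = 60 ksi.
Total weld length L = 8 in.
Required throat t_e = P_u / (φ × 0.6 F_EXX × L) = 77.1 / (0.75 × 0.6 × 60 × 8) = 0.3569 in.
Required leg w = t_e / 0.707 = 0.5049 in → use 9/16 in.

w = 9/16 in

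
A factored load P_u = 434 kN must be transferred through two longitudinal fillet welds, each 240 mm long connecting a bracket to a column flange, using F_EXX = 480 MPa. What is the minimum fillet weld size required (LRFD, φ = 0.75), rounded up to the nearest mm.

w = 6 mm

Total weld length L = 480 mm.
Required throat t_e = P_u / (φ × 0.6 F_EXX × L) = 434 / (0.75 × 0.6 × 480 × 480 × 10⁻³) = 4.186 mm.
Required leg w = t_e / 0.707 = 5.921 mm → use 6 mm.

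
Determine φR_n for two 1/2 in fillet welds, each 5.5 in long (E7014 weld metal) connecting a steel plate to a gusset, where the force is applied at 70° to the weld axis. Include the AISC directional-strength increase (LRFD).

φR_n ≈ 178 kip

E70XX → F_EXX = 70 ksi.
t_e = 0.707 × 0.5 = 0.3535 in; A_we = 0.3535 × 11 = 3.888 in².
Directional factor: 1.0 + 0.5 sin^1.5(70°) = 1.455.
F_nw = 0.6 × 70 × 1.455 = 61.13 ksi.
φR_n = 0.75 × 61.13 × 3.888 = 178.3 kip.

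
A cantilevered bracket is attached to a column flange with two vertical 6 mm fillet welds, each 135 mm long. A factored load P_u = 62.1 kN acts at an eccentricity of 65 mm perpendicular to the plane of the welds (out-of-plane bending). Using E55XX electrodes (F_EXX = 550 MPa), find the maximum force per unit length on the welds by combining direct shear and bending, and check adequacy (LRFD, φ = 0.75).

f_max ≈ 703 N/mm; adequate

L_w = 2 × 135 = 270 mm; section modulus (unit throat) S = 2 × L²/6 = 6075 mm².
Direct shear f_v = P/L_w = 62.1×10³/270 = 230 N/mm.
Moment M = P × e = 62.1×10³ × 65 = 4036500 N·mm; bending f_b = M/S = 664.4 N/mm.
f_max = √(f_v² + f_b²) = √(230² + 664.4²) = 703.1 N/mm.
φr_n = 0.75 × 0.6 × 550 × (0.707 × 6) = 1050 N/mm → adequate.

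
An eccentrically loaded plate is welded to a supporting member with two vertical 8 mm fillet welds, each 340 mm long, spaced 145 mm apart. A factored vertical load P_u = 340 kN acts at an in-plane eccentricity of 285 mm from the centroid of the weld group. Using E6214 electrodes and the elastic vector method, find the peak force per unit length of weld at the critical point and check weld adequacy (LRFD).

E62XX → F_EXX = 620 MPa.
Total weld length L_w = 680 mm. Treat welds as unit-width lines.
Polar moment about centroid: J = 2[d³/12 + d(b/2)²] = 2[340³/12 + 340×72.5²] = 10120000 mm³.
Direct shear f_v = P/L_w = 340×10³ / 680 = 500 N/mm (vertical).
Torsion M = P·e = 340×10³ × 285 = 96900000 N·mm.
Critical point at (x, y) = (72.5, 170) from centroid. f_tx = M·y/J = 1627 N/mm; f_ty = M·x/J = 693.9 N/mm.
Resultant f_max = √[f_tx² + (f_v + f_ty)²] = √[1627² + (500 + 693.9)²] = 2018 N/mm.
Capacity per unit length: φr_n = 0.75 × 0.6 × 620 × (0.707 × 8) = 1578 N/mm.
2018 > 1578 → NOT adequate.

f_max ≈ 2020 N/mm; NOT adequate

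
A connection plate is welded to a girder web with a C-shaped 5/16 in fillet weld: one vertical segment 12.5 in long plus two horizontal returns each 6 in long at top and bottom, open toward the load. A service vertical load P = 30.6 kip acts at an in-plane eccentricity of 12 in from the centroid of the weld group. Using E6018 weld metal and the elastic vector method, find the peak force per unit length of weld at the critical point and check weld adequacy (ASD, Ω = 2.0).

E60XX → F_EXX = 60 ksi.
Total weld length L_w = 24.5 in. Treat welds as unit-width lines.
Centroid: x̄ = 2×6×3 / 24.5 = 1.469 in from the vertical weld.
Polar moment about centroid: J = I_x + I_y = [12.5³/12 + 2×6×6.25²] + [12.5×1.469² + 2(6³/12 + 6×1.531²)] = 722.6 in³.
Direct shear f_v = P/L_w = 30.6 / 24.5 = 1.249 kip/in (vertical).
Torsion M = P·e = 30.6 × 12 = 367.2 kip·in.
Critical point at (x, y) = (4.531, 6.25) from centroid. f_tx = M·y/J = 3.176 kip/in; f_ty = M·x/J = 2.302 kip/in.
Resultant f_max = √[f_tx² + (f_v + f_ty)²] = √[3.176² + (1.249 + 2.302)²] = 4.764 kip/in.
Capacity per unit length: r_n/Ω = (1/2.0) × 0.6 × 60 × (0.707 × 0.3125) = 3.977 kip/in.
4.764 > 3.977 → NOT adequate.

f_max ≈ 4.76 kip/in; NOT adequate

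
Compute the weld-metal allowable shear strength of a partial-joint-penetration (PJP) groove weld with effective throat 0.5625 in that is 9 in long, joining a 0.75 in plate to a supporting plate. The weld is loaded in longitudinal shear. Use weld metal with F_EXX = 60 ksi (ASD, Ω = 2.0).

Effective throat (given) t_e = 0.5625 in.
A_we = 0.5625 × 9 = 5.062 in².
F_nw = 0.6 F_EXX = 36 ksi.
R_n/Ω = (36 × 5.062) / 2.0 = 91.12 kips.

R_n/Ω ≈ 91.1 kips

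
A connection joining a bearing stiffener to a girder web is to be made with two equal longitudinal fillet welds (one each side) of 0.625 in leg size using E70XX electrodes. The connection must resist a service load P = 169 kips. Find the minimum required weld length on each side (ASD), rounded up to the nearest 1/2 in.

L = 9.5 in on each side

E70XX → F_EXX = 70 ksi.
Throat t_e = 0.707 × 0.625 = 0.4419 in.
r_n/Ω = (0.6 × 70 × 0.4419) / 2.0 = 9.279 kip/in.
L_req = P / (r_n/Ω) = 169 / 9.279 = 18.21 in total.
Per side: 18.21 / 2 = 9.106 in.
Round up → use L = 9.5 in on each side.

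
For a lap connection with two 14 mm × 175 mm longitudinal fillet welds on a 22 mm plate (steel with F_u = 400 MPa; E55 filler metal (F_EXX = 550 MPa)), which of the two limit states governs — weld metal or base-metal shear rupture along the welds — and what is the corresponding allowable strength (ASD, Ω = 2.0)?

R_n/Ω ≈ 572 kN (weld metal governs)

t_e = 0.707 × 14 = 9.898 mm; L = 350 mm.
Weld metal: R_n/Ω = (1/2.0) × 0.6 × 550 × 9.898 × 350 × 10⁻³ = 571.6 kN.
Base metal (shear rupture): R_n/Ω = (1/2.0) × 0.6 × 400 × 22 × 350 × 10⁻³ = 924 kN.
Governing: weld metal.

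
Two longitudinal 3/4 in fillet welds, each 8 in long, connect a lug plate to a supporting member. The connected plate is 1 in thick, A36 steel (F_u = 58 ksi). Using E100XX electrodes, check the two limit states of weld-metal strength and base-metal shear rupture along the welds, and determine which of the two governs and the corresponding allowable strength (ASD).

E100XX → F_EXX = 100 ksi.
t_e = 0.707 × 0.75 = 0.5302 in; L = 16 in.
Weld metal: R_n/Ω = (1/2.0) × 0.6 × 100 × 0.5302 × 16 = 254.5 kip.
Base metal (shear rupture): R_n/Ω = (1/2.0) × 0.6 × 58 × 1 × 16 = 278.4 kip.
Governing: weld metal.

R_n/Ω ≈ 255 kip (weld metal governs)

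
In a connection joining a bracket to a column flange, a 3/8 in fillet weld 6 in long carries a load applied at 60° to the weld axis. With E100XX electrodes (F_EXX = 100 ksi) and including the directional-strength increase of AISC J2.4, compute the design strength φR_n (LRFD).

φR_n ≈ 100 kips

t_e = 0.707 × 0.375 = 0.2651 in; A_we = 0.2651 × 6 = 1.591 in².
Directional factor: 1.0 + 0.5 sin^1.5(60°) = 1.403.
F_nw = 0.6 × 100 × 1.403 = 84.18 ksi.
φR_n = 0.75 × 84.18 × 1.591 = 100.4 kips.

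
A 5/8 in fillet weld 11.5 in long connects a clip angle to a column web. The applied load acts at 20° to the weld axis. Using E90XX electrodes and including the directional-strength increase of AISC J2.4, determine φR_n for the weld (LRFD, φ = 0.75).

φR_n ≈ 226 kips

E90XX → F_EXX = 90 ksi.
t_e = 0.707 × 0.625 = 0.4419 in; A_we = 0.4419 × 11.5 = 5.082 in².
Directional factor: 1.0 + 0.5 sin^1.5(20°) = 1.1.
F_nw = 0.6 × 90 × 1.1 = 59.4 ksi.
φR_n = 0.75 × 59.4 × 5.082 = 226.4 kips.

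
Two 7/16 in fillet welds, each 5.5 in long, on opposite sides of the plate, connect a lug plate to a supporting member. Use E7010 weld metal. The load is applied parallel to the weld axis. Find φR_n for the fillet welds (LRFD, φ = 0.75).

E70XX → F_EXX = 70 ksi.
Effective throat t_e = 0.707 × 0.4375 = 0.3093 in.
Total length L = 11 in; A_we = 0.3093 × 11 = 3.402 in².
F_nw = 0.6 F_EXX = 0.6 × 70 = 42 ksi.
φR_n = 0.75 × 42 × 3.402 = 107.2 kips.

φR_n ≈ 107 kips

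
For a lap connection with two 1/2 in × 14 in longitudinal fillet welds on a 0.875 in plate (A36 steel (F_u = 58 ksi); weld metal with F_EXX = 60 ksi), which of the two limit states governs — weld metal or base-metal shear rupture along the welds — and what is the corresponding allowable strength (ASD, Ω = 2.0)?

t_e = 0.707 × 0.5 = 0.3535 in; L = 28 in.
Weld metal: R_n/Ω = (1/2.0) × 0.6 × 60 × 0.3535 × 28 = 178.2 kip.
Base metal (shear rupture): R_n/Ω = (1/2.0) × 0.6 × 58 × 0.875 × 28 = 426.3 kip.
Governing: weld metal.

R_n/Ω ≈ 178 kip (weld metal governs)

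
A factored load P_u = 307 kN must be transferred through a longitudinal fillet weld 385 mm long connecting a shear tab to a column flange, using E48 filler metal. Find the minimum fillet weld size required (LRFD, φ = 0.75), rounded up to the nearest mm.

w = 6 mm

E48XX → F_EXX = 480 MPa.
Total weld length L = 385 mm.
Required throat t_e = P_u / (φ × 0.6 F_EXX × L) = 307 / (0.75 × 0.6 × 480 × 385 × 10⁻³) = 3.692 mm.
Required leg w = t_e / 0.707 = 5.222 mm → use 6 mm.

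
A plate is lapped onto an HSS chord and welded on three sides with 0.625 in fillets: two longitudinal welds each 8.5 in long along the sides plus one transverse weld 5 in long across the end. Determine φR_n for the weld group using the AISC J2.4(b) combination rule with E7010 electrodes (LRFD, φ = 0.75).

φR_n ≈ 306 kip

E70XX → F_EXX = 70 ksi.
t_e = 0.707 × 0.625 = 0.4419 in.
R_nwl = 0.6 × 70 × 0.4419 × 17 = 315.5 kip (longitudinal, 2 welds).
R_nwt = 0.6 × 70 × 0.4419 × 5 = 92.79 kip (transverse, base value).
(i) R_nwl + R_nwt = 408.3 kip; (ii) 0.85 R_nwl + 1.5 R_nwt = 407.4 kip.
R_n = max = 408.3 kip [governs: (i)]; φR_n = 306.2 kip.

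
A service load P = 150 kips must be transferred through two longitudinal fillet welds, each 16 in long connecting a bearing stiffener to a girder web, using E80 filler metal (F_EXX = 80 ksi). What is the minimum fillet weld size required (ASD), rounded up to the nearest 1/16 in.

Total weld length L = 32 in.
Required throat t_e = P × Ω / (0.6 F_EXX × L) = 150 × 2.0 / (0.6 × 80 × 32) = 0.1953 in.
Required leg w = t_e / 0.707 = 0.2763 in → use 5/16 in.

w = 5/16 in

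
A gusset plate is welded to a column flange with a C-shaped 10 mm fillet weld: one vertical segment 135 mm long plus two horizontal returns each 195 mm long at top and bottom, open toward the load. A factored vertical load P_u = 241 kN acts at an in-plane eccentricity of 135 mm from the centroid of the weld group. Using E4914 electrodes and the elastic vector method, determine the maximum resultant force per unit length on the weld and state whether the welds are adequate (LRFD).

E49XX → F_EXX = 490 MPa.
Total weld length L_w = 525 mm. Treat welds as unit-width lines.
Centroid: x̄ = 2×195×97.5 / 525 = 72.43 mm from the vertical weld.
Polar moment about centroid: J = I_x + I_y = [135³/12 + 2×195×67.5²] + [135×72.43² + 2(195³/12 + 195×25.07²)] = 4171000 mm³.
Direct shear f_v = P/L_w = 241×10³ / 525 = 459 N/mm (vertical).
Torsion M = P·e = 241×10³ × 135 = 32535000 N·mm.
Critical point at (x, y) = (122.6, 67.5) from centroid. f_tx = M·y/J = 526.5 N/mm; f_ty = M·x/J = 956.1 N/mm.
Resultant f_max = √[f_tx² + (f_v + f_ty)²] = √[526.5² + (459 + 956.1)²] = 1510 N/mm.
Capacity per unit length: φr_n = 0.75 × 0.6 × 490 × (0.707 × 10) = 1559 N/mm.
1510 ≤ 1559 → adequate.

f_max ≈ 1510 N/mm; adequate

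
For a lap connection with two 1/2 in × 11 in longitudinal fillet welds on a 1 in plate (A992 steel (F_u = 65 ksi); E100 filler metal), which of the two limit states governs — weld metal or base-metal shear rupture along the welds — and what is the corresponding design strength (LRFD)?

φR_n ≈ 350 kip (weld metal governs)

E100XX → F_EXX = 100 ksi.
t_e = 0.707 × 0.5 = 0.3535 in; L = 22 in.
Weld metal: φR_n = 0.75 × 0.6 × 100 × 0.3535 × 22 = 350 kip.
Base metal (shear rupture): φR_n = 0.75 × 0.6 × 65 × 1 × 22 = 643.5 kip.
Governing: weld metal.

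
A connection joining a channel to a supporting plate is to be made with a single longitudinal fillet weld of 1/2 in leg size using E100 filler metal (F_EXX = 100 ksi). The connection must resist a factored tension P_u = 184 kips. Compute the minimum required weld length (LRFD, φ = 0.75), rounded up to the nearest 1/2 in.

Throat t_e = 0.707 × 0.5 = 0.3535 in.
φr_n = 0.75 × 0.6 × 100 × 0.3535 = 15.91 kips/in.
L_req = P_u / φr_n = 184 / 15.91 = 11.57 in total.
Round up → use L = 12 in.

L = 12 in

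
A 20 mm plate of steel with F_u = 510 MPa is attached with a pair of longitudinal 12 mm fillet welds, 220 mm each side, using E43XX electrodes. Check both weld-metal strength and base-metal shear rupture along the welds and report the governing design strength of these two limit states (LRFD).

φR_n ≈ 722 kN (weld metal governs)

E43XX → F_EXX = 430 MPa.
t_e = 0.707 × 12 = 8.484 mm; L = 440 mm.
Weld metal: φR_n = 0.75 × 0.6 × 430 × 8.484 × 440 × 10⁻³ = 722.3 kN.
Base metal (shear rupture): φR_n = 0.75 × 0.6 × 510 × 20 × 440 × 10⁻³ = 2020 kN.
Governing: weld metal.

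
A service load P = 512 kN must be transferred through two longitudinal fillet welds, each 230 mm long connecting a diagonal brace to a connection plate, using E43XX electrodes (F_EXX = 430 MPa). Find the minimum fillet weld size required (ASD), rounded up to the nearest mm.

w = 13 mm

Total weld length L = 460 mm.
Required throat t_e = P × Ω / (0.6 F_EXX × L) = 512 × 2.0 / (0.6 × 430 × 460 × 10⁻³) = 8.628 mm.
Required leg w = t_e / 0.707 = 12.2 mm → use 13 mm.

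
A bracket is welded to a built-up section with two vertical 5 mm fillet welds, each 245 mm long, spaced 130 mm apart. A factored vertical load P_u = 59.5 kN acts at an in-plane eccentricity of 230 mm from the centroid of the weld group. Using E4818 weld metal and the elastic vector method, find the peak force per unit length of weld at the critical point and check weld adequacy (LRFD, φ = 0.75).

E48XX → F_EXX = 480 MPa.
Total weld length L_w = 490 mm. Treat welds as unit-width lines.
Polar moment about centroid: J = 2[d³/12 + d(b/2)²] = 2[245³/12 + 245×65²] = 4521000 mm³.
Direct shear f_v = P/L_w = 59.5×10³ / 490 = 121.4 N/mm (vertical).
Torsion M = P·e = 59.5×10³ × 230 = 13685000 N·mm.
Critical point at (x, y) = (65, 122.5) from centroid. f_tx = M·y/J = 370.8 N/mm; f_ty = M·x/J = 196.7 N/mm.
Resultant f_max = √[f_tx² + (f_v + f_ty)²] = √[370.8² + (121.4 + 196.7)²] = 488.6 N/mm.
Capacity per unit length: φr_n = 0.75 × 0.6 × 480 × (0.707 × 5) = 763.6 N/mm.
488.6 ≤ 763.6 → adequate.

f_max ≈ 489 N/mm; adequate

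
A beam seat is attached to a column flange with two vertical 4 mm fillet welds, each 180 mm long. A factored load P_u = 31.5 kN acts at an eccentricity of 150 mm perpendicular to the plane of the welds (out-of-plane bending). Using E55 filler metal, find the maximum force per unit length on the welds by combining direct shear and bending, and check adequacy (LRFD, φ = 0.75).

f_max ≈ 446 N/mm; adequate

E55XX → F_EXX = 550 MPa.
L_w = 2 × 180 = 360 mm; section modulus (unit throat) S = 2 × L²/6 = 10800 mm².
Direct shear f_v = P/L_w = 31.5×10³/360 = 87.5 N/mm.
Moment M = P × e = 31.5×10³ × 150 = 4725000 N·mm; bending f_b = M/S = 437.5 N/mm.
f_max = √(f_v² + f_b²) = √(87.5² + 437.5²) = 446.2 N/mm.
φr_n = 0.75 × 0.6 × 550 × (0.707 × 4) = 699.9 N/mm → adequate.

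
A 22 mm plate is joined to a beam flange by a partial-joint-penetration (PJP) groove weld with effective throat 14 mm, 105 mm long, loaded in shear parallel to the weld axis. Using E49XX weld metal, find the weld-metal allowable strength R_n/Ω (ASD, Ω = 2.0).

E49XX → F_EXX = 490 MPa.
Effective throat (given) t_e = 14 mm.
A_we = 14 × 105 = 1470 mm².
F_nw = 0.6 F_EXX = 294 MPa.
R_n/Ω = (294 × 1470) / 2.0 × 10⁻³ = 216.1 kN.

R_n/Ω ≈ 216 kN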